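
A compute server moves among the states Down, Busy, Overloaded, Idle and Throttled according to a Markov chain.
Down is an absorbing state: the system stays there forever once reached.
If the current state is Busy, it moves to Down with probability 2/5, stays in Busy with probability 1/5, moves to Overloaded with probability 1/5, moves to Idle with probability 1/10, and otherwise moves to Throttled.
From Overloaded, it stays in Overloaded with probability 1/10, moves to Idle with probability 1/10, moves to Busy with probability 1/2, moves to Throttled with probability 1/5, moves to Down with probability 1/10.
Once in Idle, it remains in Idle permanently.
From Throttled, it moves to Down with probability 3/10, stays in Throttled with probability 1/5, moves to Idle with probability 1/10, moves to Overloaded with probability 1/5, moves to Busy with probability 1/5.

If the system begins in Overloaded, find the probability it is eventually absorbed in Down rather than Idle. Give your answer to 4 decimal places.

0.7033

Let h(s) be the probability of absorption at Down starting from transient state s. Then h(Down) = 1 and h(Idle) = 0. By first-step analysis:
h(Busy) = 0.4·1 + 0.2·h(Busy) + 0.2·h(Overloaded) + 0.1·0 + 0.1·h(Throttled)
h(Overloaded) = 0.1·1 + 0.5·h(Busy) + 0.1·h(Overloaded) + 0.1·0 + 0.2·h(Throttled)
h(Throttled) = 0.3·1 + 0.2·h(Busy) + 0.2·h(Overloaded) + 0.1·0 + 0.2·h(Throttled)
Solving: h(Busy) = 0.7687, h(Overloaded) = 0.7033, h(Throttled) = 0.7430.
Starting from Overloaded, the probability is 0.7033.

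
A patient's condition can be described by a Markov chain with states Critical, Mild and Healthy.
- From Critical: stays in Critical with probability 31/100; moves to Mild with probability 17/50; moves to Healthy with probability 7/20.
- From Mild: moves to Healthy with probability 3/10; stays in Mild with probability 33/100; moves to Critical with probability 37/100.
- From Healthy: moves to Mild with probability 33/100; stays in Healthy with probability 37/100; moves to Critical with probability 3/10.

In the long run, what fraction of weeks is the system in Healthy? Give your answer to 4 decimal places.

Let the stationary distribution be π with π = πP and π_1 + π_2 + π_3 = 1.
π_1 = 0.31·π_1 + 0.37·π_2 + 0.3·π_3
π_2 = 0.34·π_1 + 0.33·π_2 + 0.33·π_3
Solving with the normalization constraint gives π = (0.3266, 0.3333, 0.3401).
So the stationary probability of Healthy is 0.3401.

0.3401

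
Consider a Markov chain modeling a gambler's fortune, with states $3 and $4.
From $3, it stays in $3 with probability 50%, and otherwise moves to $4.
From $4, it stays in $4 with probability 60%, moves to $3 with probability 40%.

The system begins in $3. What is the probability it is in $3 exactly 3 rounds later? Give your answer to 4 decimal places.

0.4450

Propagate the distribution vector 3 rounds from $3.
After 0 rounds: (1.0000, 0.0000)
After 1 round: (0.5000, 0.5000)
After 2 rounds: (0.4500, 0.5500)
After 3 rounds: (0.4450, 0.5550)
P(in $3 after 3 rounds) = 0.4450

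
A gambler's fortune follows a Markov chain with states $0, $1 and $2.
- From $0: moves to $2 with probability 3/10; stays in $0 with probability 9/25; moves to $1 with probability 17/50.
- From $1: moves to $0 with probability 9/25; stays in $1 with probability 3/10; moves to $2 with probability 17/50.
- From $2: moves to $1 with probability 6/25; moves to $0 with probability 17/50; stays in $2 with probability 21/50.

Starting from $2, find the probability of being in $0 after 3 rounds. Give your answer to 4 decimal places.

0.3528

Propagate the distribution vector 3 rounds from $2.
After 0 rounds: (0.0000, 0.0000, 1.0000)
After 1 round: (0.3400, 0.2400, 0.4200)
After 2 rounds: (0.3516, 0.2884, 0.3600)
After 3 rounds: (0.3528, 0.2925, 0.3547)
P(in $0 after 3 rounds) = 0.3528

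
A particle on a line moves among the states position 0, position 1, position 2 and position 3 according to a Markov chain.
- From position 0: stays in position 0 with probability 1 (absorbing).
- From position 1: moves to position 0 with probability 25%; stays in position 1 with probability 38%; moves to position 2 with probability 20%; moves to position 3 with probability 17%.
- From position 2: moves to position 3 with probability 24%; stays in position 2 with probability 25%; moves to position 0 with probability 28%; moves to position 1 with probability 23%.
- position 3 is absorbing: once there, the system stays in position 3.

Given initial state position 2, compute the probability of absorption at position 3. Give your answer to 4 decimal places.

Let h(s) be the probability of absorption at position 3 starting from transient state s. Then h(position 3) = 1 and h(position 0) = 0. By first-step analysis:
h(position 1) = 0.25·0 + 0.38·h(position 1) + 0.2·h(position 2) + 0.17·1
h(position 2) = 0.28·0 + 0.23·h(position 1) + 0.25·h(position 2) + 0.24·1
Solving: h(position 1) = 0.4189, h(position 2) = 0.4484.
Starting from position 2, the probability is 0.4484.

0.4484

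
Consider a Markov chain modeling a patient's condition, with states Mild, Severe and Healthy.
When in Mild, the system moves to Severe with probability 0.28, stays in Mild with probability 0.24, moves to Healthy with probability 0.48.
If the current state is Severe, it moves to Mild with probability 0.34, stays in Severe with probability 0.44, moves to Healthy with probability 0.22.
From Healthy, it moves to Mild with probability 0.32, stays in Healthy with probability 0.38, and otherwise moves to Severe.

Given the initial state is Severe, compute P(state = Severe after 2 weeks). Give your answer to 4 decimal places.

Sum over the intermediate state after 1 week:
P = P(Severe→Mild)·P(Mild→Severe) + P(Severe→Severe)·P(Severe→Severe) + P(Severe→Healthy)·P(Healthy→Severe)
  = 0.34×0.28 + 0.44×0.44 + 0.22×0.3
  = 0.0952 + 0.1936 + 0.0660 = 0.3548

0.3548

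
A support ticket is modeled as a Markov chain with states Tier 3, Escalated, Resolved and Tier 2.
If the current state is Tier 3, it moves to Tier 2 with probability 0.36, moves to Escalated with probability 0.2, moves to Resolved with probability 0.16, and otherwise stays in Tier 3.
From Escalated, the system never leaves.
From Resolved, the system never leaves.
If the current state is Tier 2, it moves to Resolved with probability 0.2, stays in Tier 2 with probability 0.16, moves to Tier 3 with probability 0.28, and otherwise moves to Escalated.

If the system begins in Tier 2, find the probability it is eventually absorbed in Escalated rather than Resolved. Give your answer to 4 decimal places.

0.6254

Let h(s) be the probability of absorption at Escalated starting from transient state s. Then h(Escalated) = 1 and h(Resolved) = 0. By first-step analysis:
h(Tier 3) = 0.28·h(Tier 3) + 0.2·1 + 0.16·0 + 0.36·h(Tier 2)
h(Tier 2) = 0.28·h(Tier 3) + 0.36·1 + 0.2·0 + 0.16·h(Tier 2)
Solving: h(Tier 3) = 0.5905, h(Tier 2) = 0.6254.
Starting from Tier 2, the probability is 0.6254.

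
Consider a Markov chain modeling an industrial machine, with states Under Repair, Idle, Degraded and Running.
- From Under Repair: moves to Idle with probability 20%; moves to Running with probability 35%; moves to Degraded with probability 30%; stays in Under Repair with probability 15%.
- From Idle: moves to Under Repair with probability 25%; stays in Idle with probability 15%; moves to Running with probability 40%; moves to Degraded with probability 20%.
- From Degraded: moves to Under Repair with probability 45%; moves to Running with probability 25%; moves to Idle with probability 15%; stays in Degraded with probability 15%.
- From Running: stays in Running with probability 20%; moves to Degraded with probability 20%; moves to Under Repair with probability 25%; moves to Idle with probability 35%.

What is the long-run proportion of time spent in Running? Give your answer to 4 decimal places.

0.2952

Let the stationary distribution be π with π = πP and π_1 + π_2 + π_3 + π_4 = 1.
π_1 = 0.15·π_1 + 0.25·π_2 + 0.45·π_3 + 0.25·π_4
π_2 = 0.2·π_1 + 0.15·π_2 + 0.15·π_3 + 0.35·π_4
π_3 = 0.3·π_1 + 0.2·π_2 + 0.15·π_3 + 0.2·π_4
Solving with the normalization constraint gives π = (0.2665, 0.2224, 0.2159, 0.2952).
So the stationary probability of Running is 0.2952.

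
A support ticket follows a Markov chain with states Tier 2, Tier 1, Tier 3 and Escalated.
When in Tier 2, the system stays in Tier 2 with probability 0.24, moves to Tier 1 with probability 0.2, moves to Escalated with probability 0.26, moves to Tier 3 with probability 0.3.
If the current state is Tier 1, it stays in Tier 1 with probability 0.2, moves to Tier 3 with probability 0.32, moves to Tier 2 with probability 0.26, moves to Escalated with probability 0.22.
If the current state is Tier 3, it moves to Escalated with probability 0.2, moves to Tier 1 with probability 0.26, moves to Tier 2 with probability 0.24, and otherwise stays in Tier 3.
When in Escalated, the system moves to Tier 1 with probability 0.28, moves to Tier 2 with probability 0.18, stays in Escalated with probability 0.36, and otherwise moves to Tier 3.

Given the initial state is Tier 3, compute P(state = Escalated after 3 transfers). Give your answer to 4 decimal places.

Propagate the distribution vector 3 transfers from Tier 3.
After 0 transfers: (0.0000, 0.0000, 1.0000, 0.0000)
After 1 transfer: (0.2400, 0.2600, 0.3000, 0.2000)
After 2 transfers: (0.2332, 0.2340, 0.2812, 0.2516)
After 3 transfers: (0.2296, 0.2370, 0.2745, 0.2589)
P(in Escalated after 3 transfers) = 0.2589

0.2589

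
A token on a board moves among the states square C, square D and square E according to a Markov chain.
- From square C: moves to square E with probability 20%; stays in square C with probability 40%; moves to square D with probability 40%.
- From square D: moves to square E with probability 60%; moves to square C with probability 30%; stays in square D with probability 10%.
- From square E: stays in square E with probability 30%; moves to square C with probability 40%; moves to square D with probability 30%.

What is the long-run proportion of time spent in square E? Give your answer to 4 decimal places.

0.3471

Let the stationary distribution be π with π = πP and π_1 + π_2 + π_3 = 1.
π_1 = 0.4·π_1 + 0.3·π_2 + 0.4·π_3
π_2 = 0.4·π_1 + 0.1·π_2 + 0.3·π_3
Solving with the normalization constraint gives π = (0.3719, 0.2810, 0.3471).
So the stationary probability of square E is 0.3471.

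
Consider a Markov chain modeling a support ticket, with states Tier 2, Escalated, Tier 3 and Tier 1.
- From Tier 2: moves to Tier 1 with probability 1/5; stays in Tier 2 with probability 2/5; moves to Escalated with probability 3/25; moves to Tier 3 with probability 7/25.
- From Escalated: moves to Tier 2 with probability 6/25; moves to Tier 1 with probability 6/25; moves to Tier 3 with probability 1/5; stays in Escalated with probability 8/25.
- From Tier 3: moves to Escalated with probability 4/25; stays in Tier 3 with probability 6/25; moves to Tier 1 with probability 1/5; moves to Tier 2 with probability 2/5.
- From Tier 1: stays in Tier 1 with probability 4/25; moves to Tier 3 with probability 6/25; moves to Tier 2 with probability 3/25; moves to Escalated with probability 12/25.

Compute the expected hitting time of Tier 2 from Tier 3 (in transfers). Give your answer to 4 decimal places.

Let t(s) be the expected number of transfers to first reach Tier 2 from state s, with t(Tier 2) = 0. Conditioning on the first transfer:
t(Escalated) = 1 + 0.32·t(Escalated) + 0.2·t(Tier 3) + 0.24·t(Tier 1)
t(Tier 3) = 1 + 0.16·t(Escalated) + 0.24·t(Tier 3) + 0.2·t(Tier 1)
t(Tier 1) = 1 + 0.48·t(Escalated) + 0.24·t(Tier 3) + 0.16·t(Tier 1)
Solving: t(Escalated) = 4.0151, t(Tier 3) = 3.3284, t(Tier 1) = 4.4358.
Expected transfers from Tier 3 to Tier 2: 3.3284.

3.3284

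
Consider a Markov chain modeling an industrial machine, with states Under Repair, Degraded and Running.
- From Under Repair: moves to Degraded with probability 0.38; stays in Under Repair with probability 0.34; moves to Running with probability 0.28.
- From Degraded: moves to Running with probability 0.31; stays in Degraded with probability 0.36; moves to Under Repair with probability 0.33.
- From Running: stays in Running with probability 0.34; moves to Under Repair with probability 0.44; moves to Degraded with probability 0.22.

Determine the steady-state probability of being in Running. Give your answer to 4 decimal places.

Let the stationary distribution be π with π = πP and π_1 + π_2 + π_3 = 1.
π_1 = 0.34·π_1 + 0.33·π_2 + 0.44·π_3
π_2 = 0.38·π_1 + 0.36·π_2 + 0.22·π_3
Solving with the normalization constraint gives π = (0.3676, 0.3242, 0.3082).
So the stationary probability of Running is 0.3082.

0.3082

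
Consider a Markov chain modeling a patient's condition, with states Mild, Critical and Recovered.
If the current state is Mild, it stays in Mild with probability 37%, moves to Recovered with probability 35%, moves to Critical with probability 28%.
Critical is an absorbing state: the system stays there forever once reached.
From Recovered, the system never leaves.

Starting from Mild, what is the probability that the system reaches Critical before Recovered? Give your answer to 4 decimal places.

Let h(s) be the probability of absorption at Critical starting from transient state s. Then h(Critical) = 1 and h(Recovered) = 0. By first-step analysis:
h(Mild) = 0.37·h(Mild) + 0.28·1 + 0.35·0
Solving: h(Mild) = 0.4444.
Starting from Mild, the probability is 0.4444.

0.4444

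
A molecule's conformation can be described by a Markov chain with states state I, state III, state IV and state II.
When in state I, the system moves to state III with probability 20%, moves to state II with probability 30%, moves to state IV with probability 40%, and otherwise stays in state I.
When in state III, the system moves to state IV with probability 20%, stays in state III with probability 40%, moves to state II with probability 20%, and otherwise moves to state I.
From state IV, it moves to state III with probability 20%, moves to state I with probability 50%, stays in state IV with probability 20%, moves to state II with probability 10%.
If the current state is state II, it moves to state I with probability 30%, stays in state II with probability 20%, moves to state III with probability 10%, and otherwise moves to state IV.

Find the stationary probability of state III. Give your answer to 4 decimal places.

0.2252

Let the stationary distribution be π with π = πP and π_1 + π_2 + π_3 + π_4 = 1.
π_1 = 0.1·π_1 + 0.2·π_2 + 0.5·π_3 + 0.3·π_4
π_2 = 0.2·π_1 + 0.4·π_2 + 0.2·π_3 + 0.1·π_4
π_3 = 0.4·π_1 + 0.2·π_2 + 0.2·π_3 + 0.4·π_4
Solving with the normalization constraint gives π = (0.2805, 0.2252, 0.2958, 0.1985).
So the stationary probability of state III is 0.2252.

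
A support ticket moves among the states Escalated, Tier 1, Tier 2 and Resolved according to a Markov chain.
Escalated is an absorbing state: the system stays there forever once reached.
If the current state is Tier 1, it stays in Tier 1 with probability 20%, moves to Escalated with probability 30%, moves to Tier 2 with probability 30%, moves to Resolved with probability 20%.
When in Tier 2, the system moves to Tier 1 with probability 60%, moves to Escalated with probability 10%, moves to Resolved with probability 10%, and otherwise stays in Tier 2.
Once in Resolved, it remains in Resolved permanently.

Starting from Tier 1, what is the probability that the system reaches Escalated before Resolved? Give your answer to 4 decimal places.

Let h(s) be the probability of absorption at Escalated starting from transient state s. Then h(Escalated) = 1 and h(Resolved) = 0. By first-step analysis:
h(Tier 1) = 0.3·1 + 0.2·h(Tier 1) + 0.3·h(Tier 2) + 0.2·0
h(Tier 2) = 0.1·1 + 0.6·h(Tier 1) + 0.2·h(Tier 2) + 0.1·0
Solving: h(Tier 1) = 0.5870, h(Tier 2) = 0.5652.
Starting from Tier 1, the probability is 0.5870.

0.5870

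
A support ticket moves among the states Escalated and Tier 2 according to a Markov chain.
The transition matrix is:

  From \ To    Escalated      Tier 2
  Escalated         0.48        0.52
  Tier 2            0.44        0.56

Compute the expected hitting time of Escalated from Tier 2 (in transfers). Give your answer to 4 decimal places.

Let t(s) be the expected number of transfers to first reach Escalated from state s, with t(Escalated) = 0. Conditioning on the first transfer:
t(Tier 2) = 1 + 0.56·t(Tier 2)
Solving: t(Tier 2) = 2.2727.
Expected transfers from Tier 2 to Escalated: 2.2727.

2.2727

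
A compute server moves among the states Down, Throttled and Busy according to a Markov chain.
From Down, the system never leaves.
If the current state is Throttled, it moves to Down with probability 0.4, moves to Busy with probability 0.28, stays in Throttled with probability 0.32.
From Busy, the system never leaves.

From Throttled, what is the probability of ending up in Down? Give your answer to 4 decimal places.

Let h(s) be the probability of absorption at Down starting from transient state s. Then h(Down) = 1 and h(Busy) = 0. By first-step analysis:
h(Throttled) = 0.4·1 + 0.32·h(Throttled) + 0.28·0
Solving: h(Throttled) = 0.5882.
Starting from Throttled, the probability is 0.5882.

0.5882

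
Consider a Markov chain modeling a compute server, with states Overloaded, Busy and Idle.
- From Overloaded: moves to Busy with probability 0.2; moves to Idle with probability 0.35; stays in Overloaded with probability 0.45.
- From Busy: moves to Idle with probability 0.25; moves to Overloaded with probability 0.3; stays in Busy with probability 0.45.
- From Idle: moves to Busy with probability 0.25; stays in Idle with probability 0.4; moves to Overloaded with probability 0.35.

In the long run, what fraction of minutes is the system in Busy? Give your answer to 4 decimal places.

Let the stationary distribution be π with π = πP and π_1 + π_2 + π_3 = 1.
π_1 = 0.45·π_1 + 0.3·π_2 + 0.35·π_3
π_2 = 0.2·π_1 + 0.45·π_2 + 0.25·π_3
Solving with the normalization constraint gives π = (0.3728, 0.2892, 0.3380).
So the stationary probability of Busy is 0.2892.

0.2892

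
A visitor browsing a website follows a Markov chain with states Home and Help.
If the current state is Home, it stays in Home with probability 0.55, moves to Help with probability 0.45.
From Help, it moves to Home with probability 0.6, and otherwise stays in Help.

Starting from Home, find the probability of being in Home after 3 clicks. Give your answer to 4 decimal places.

0.5714

Propagate the distribution vector 3 clicks from Home.
After 0 clicks: (1.0000, 0.0000)
After 1 click: (0.5500, 0.4500)
After 2 clicks: (0.5725, 0.4275)
After 3 clicks: (0.5714, 0.4286)
P(in Home after 3 clicks) = 0.5714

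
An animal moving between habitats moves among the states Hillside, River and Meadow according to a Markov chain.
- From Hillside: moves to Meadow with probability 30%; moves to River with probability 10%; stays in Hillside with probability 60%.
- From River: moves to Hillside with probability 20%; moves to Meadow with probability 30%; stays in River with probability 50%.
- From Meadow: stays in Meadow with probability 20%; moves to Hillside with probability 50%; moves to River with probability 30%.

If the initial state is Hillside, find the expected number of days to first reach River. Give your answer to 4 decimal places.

Let t(s) be the expected number of days to first reach River from state s, with t(River) = 0. Conditioning on the first day:
t(Hillside) = 1 + 0.6·t(Hillside) + 0.3·t(Meadow)
t(Meadow) = 1 + 0.5·t(Hillside) + 0.2·t(Meadow)
Solving: t(Hillside) = 6.4706, t(Meadow) = 5.2941.
Expected days from Hillside to River: 6.4706.

6.4706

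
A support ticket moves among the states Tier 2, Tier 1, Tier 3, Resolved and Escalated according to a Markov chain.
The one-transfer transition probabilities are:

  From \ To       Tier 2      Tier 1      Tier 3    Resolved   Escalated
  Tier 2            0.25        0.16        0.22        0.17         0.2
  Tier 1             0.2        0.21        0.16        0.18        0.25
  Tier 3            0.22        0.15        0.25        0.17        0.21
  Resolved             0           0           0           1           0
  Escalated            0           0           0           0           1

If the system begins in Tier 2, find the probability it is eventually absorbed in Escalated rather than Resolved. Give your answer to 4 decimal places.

Let h(s) be the probability of absorption at Escalated starting from transient state s. Then h(Escalated) = 1 and h(Resolved) = 0. By first-step analysis:
h(Tier 2) = 0.25·h(Tier 2) + 0.16·h(Tier 1) + 0.22·h(Tier 3) + 0.17·0 + 0.2·1
h(Tier 1) = 0.2·h(Tier 2) + 0.21·h(Tier 1) + 0.16·h(Tier 3) + 0.18·0 + 0.25·1
h(Tier 3) = 0.22·h(Tier 2) + 0.15·h(Tier 1) + 0.25·h(Tier 3) + 0.17·0 + 0.21·1
Solving: h(Tier 2) = 0.5508, h(Tier 1) = 0.5683, h(Tier 3) = 0.5552.
Starting from Tier 2, the probability is 0.5508.

0.5508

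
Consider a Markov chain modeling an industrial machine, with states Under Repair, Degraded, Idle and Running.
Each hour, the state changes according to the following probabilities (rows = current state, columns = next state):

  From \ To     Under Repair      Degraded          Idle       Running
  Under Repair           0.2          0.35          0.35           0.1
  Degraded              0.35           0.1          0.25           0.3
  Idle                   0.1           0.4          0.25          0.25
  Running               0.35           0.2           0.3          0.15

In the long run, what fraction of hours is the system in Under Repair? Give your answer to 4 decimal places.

0.2425

Let the stationary distribution be π with π = πP and π_1 + π_2 + π_3 + π_4 = 1.
π_1 = 0.2·π_1 + 0.35·π_2 + 0.1·π_3 + 0.35·π_4
π_2 = 0.35·π_1 + 0.1·π_2 + 0.4·π_3 + 0.2·π_4
π_3 = 0.35·π_1 + 0.25·π_2 + 0.25·π_3 + 0.3·π_4
Solving with the normalization constraint gives π = (0.2425, 0.2666, 0.2846, 0.2063).
So the stationary probability of Under Repair is 0.2425.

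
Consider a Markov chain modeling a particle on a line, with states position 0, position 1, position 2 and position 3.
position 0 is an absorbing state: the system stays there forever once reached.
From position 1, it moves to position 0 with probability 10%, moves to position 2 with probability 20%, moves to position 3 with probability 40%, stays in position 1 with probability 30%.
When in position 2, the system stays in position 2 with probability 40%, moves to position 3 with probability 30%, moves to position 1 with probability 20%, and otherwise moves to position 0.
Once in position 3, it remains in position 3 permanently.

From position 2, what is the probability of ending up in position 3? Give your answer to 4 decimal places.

Let h(s) be the probability of absorption at position 3 starting from transient state s. Then h(position 3) = 1 and h(position 0) = 0. By first-step analysis:
h(position 1) = 0.1·0 + 0.3·h(position 1) + 0.2·h(position 2) + 0.4·1
h(position 2) = 0.1·0 + 0.2·h(position 1) + 0.4·h(position 2) + 0.3·1
Solving: h(position 1) = 0.7895, h(position 2) = 0.7632.
Starting from position 2, the probability is 0.7632.

0.7632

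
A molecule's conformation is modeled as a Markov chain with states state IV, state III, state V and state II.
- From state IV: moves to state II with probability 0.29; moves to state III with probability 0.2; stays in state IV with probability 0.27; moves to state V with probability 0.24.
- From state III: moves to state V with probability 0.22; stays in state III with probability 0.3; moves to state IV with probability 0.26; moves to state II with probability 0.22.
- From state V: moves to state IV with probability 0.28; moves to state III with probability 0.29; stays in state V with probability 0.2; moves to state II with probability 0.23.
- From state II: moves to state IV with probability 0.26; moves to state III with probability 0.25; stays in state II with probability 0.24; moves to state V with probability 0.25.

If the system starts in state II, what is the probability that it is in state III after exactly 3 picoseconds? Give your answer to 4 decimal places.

Propagate the distribution vector 3 picoseconds from state II.
After 0 picoseconds: (0.0000, 0.0000, 0.0000, 1.0000)
After 1 picosecond: (0.2600, 0.2500, 0.2500, 0.2400)
After 2 picoseconds: (0.2676, 0.2595, 0.2274, 0.2455)
After 3 picoseconds: (0.2672, 0.2587, 0.2282, 0.2459)
P(in state III after 3 picoseconds) = 0.2587

0.2587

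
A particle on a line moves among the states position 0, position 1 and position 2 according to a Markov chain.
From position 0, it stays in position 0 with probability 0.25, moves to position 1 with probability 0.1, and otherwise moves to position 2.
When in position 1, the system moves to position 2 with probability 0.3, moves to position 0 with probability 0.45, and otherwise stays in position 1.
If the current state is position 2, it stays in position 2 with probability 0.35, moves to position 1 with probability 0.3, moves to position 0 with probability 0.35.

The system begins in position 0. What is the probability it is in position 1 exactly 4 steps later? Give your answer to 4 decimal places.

Propagate the distribution vector 4 steps from position 0.
After 0 steps: (1.0000, 0.0000, 0.0000)
After 1 step: (0.2500, 0.1000, 0.6500)
After 2 steps: (0.3350, 0.2450, 0.4200)
After 3 steps: (0.3410, 0.2208, 0.4383)
After 4 steps: (0.3380, 0.2208, 0.4413)
P(in position 1 after 4 steps) = 0.2208

0.2208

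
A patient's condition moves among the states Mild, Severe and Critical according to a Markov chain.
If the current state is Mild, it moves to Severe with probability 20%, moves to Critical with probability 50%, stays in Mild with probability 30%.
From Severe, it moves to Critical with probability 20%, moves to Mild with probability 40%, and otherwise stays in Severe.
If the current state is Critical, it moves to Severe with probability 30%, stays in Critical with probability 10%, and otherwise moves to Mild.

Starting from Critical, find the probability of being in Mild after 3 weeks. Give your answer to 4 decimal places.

0.4380

Propagate the distribution vector 3 weeks from Critical.
After 0 weeks: (0.0000, 0.0000, 1.0000)
After 1 week: (0.6000, 0.3000, 0.1000)
After 2 weeks: (0.3600, 0.2700, 0.3700)
After 3 weeks: (0.4380, 0.2910, 0.2710)
P(in Mild after 3 weeks) = 0.4380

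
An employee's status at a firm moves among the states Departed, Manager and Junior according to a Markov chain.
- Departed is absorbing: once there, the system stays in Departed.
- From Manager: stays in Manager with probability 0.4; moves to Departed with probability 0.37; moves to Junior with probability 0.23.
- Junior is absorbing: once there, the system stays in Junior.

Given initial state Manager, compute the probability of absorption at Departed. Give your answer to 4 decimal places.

Let h(s) be the probability of absorption at Departed starting from transient state s. Then h(Departed) = 1 and h(Junior) = 0. By first-step analysis:
h(Manager) = 0.37·1 + 0.4·h(Manager) + 0.23·0
Solving: h(Manager) = 0.6167.
Starting from Manager, the probability is 0.6167.

0.6167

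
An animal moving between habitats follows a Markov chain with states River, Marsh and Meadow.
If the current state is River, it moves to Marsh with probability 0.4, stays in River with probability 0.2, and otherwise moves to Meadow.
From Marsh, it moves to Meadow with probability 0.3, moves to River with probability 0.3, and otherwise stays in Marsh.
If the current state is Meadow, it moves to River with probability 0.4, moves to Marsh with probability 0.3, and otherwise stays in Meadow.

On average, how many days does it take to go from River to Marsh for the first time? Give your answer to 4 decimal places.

2.7500

Let t(s) be the expected number of days to first reach Marsh from state s, with t(Marsh) = 0. Conditioning on the first day:
t(River) = 1 + 0.2·t(River) + 0.4·t(Meadow)
t(Meadow) = 1 + 0.4·t(River) + 0.3·t(Meadow)
Solving: t(River) = 2.7500, t(Meadow) = 3.0000.
Expected days from River to Marsh: 2.7500.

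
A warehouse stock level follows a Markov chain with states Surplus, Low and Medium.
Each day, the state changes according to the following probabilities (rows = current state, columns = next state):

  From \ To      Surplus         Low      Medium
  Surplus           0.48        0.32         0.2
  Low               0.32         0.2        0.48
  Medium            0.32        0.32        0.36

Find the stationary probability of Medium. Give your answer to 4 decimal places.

0.3333

Let the stationary distribution be π with π = πP and π_1 + π_2 + π_3 = 1.
π_1 = 0.48·π_1 + 0.32·π_2 + 0.32·π_3
π_2 = 0.32·π_1 + 0.2·π_2 + 0.32·π_3
Solving with the normalization constraint gives π = (0.3810, 0.2857, 0.3333).
So the stationary probability of Medium is 0.3333.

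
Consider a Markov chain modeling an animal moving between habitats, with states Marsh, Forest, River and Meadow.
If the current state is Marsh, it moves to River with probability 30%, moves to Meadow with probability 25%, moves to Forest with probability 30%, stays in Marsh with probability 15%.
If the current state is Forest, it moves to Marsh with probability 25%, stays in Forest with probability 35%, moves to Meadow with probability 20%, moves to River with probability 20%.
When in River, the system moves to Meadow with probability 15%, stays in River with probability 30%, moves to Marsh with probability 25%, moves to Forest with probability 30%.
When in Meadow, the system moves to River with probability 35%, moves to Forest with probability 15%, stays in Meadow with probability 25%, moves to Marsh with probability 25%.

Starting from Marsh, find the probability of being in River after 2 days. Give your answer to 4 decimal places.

0.2825

Propagate the distribution vector 2 days from Marsh.
After 0 days: (1.0000, 0.0000, 0.0000, 0.0000)
After 1 day: (0.1500, 0.3000, 0.3000, 0.2500)
After 2 days: (0.2350, 0.2775, 0.2825, 0.2050)
P(in River after 2 days) = 0.2825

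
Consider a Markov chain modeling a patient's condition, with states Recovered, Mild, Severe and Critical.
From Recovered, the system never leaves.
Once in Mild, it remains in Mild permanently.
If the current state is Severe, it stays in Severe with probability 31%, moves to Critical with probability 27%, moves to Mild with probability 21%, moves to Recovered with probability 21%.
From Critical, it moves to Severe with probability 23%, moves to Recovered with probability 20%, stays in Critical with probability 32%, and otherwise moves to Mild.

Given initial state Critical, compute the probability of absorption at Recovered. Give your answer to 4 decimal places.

Let h(s) be the probability of absorption at Recovered starting from transient state s. Then h(Recovered) = 1 and h(Mild) = 0. By first-step analysis:
h(Severe) = 0.21·1 + 0.21·0 + 0.31·h(Severe) + 0.27·h(Critical)
h(Critical) = 0.2·1 + 0.25·0 + 0.23·h(Severe) + 0.32·h(Critical)
Solving: h(Severe) = 0.4834, h(Critical) = 0.4576.
Starting from Critical, the probability is 0.4576.

0.4576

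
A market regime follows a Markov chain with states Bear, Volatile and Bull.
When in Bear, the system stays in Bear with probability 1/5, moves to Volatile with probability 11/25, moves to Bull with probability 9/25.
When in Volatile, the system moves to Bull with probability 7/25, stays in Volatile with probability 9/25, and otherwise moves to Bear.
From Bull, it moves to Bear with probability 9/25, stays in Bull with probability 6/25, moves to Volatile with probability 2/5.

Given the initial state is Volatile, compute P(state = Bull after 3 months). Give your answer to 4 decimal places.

Propagate the distribution vector 3 months from Volatile.
After 0 months: (0.0000, 1.0000, 0.0000)
After 1 month: (0.3600, 0.3600, 0.2800)
After 2 months: (0.3024, 0.4000, 0.2976)
After 3 months: (0.3116, 0.3961, 0.2923)
P(in Bull after 3 months) = 0.2923

0.2923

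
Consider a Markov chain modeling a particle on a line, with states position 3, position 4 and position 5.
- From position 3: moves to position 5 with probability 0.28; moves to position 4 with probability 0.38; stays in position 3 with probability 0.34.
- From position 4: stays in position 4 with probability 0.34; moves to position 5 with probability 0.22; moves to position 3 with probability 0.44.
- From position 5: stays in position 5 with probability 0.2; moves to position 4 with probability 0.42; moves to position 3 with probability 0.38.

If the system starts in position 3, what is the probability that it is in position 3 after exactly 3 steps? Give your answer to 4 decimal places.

0.3870

Propagate the distribution vector 3 steps from position 3.
After 0 steps: (1.0000, 0.0000, 0.0000)
After 1 step: (0.3400, 0.3800, 0.2800)
After 2 steps: (0.3892, 0.3760, 0.2348)
After 3 steps: (0.3870, 0.3744, 0.2387)
P(in position 3 after 3 steps) = 0.3870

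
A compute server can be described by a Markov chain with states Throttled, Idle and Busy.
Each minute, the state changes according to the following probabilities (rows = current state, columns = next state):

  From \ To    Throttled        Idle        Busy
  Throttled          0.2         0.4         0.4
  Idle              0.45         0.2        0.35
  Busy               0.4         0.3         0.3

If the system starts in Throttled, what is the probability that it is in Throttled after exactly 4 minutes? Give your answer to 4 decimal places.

Propagate the distribution vector 4 minutes from Throttled.
After 0 minutes: (1.0000, 0.0000, 0.0000)
After 1 minute: (0.2000, 0.4000, 0.4000)
After 2 minutes: (0.3800, 0.2800, 0.3400)
After 3 minutes: (0.3380, 0.3100, 0.3520)
After 4 minutes: (0.3479, 0.3028, 0.3493)
P(in Throttled after 4 minutes) = 0.3479

0.3479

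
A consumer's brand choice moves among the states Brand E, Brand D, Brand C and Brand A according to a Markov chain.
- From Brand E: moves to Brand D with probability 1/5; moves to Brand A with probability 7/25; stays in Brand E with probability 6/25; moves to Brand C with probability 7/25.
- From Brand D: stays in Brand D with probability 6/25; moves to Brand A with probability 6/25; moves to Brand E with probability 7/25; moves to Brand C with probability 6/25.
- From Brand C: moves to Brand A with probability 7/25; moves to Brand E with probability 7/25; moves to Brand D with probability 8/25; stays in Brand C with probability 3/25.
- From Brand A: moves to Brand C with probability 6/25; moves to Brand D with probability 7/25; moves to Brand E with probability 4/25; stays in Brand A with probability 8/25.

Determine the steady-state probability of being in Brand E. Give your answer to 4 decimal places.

Let the stationary distribution be π with π = πP and π_1 + π_2 + π_3 + π_4 = 1.
π_1 = 0.24·π_1 + 0.28·π_2 + 0.28·π_3 + 0.16·π_4
π_2 = 0.2·π_1 + 0.24·π_2 + 0.32·π_3 + 0.28·π_4
π_3 = 0.28·π_1 + 0.24·π_2 + 0.12·π_3 + 0.24·π_4
Solving with the normalization constraint gives π = (0.2368, 0.2596, 0.2227, 0.2809).
So the stationary probability of Brand E is 0.2368.

0.2368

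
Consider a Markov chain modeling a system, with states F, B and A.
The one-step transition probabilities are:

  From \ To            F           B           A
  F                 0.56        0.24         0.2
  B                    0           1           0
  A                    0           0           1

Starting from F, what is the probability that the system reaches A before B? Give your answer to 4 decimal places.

Let h(s) be the probability of absorption at A starting from transient state s. Then h(A) = 1 and h(B) = 0. By first-step analysis:
h(F) = 0.56·h(F) + 0.24·0 + 0.2·1
Solving: h(F) = 0.4545.
Starting from F, the probability is 0.4545.

0.4545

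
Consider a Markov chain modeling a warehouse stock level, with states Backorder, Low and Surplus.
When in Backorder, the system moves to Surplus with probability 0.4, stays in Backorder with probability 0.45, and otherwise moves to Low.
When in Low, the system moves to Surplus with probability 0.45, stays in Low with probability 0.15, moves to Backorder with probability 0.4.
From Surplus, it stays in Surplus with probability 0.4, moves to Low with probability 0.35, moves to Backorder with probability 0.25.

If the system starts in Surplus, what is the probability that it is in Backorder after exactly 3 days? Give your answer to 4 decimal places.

Propagate the distribution vector 3 days from Surplus.
After 0 days: (0.0000, 0.0000, 1.0000)
After 1 day: (0.2500, 0.3500, 0.4000)
After 2 days: (0.3525, 0.2300, 0.4175)
After 3 days: (0.3550, 0.2335, 0.4115)
P(in Backorder after 3 days) = 0.3550

0.3550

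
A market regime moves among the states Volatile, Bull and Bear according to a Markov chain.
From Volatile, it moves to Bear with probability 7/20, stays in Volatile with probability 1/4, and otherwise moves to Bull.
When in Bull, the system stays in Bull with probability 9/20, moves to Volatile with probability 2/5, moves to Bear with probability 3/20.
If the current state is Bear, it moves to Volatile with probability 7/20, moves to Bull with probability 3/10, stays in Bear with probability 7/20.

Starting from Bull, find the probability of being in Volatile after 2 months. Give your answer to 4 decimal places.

0.3325

Sum over the intermediate state after 1 month:
P = P(Bull→Volatile)·P(Volatile→Volatile) + P(Bull→Bull)·P(Bull→Volatile) + P(Bull→Bear)·P(Bear→Volatile)
  = 0.4×0.25 + 0.45×0.4 + 0.15×0.35
  = 0.1000 + 0.1800 + 0.0525 = 0.3325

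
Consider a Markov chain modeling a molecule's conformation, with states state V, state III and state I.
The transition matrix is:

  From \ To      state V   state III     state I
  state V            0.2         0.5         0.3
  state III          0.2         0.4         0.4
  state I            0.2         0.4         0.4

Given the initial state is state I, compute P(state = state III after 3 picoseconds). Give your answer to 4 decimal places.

0.4200

Propagate the distribution vector 3 picoseconds from state I.
After 0 picoseconds: (0.0000, 0.0000, 1.0000)
After 1 picosecond: (0.2000, 0.4000, 0.4000)
After 2 picoseconds: (0.2000, 0.4200, 0.3800)
After 3 picoseconds: (0.2000, 0.4200, 0.3800)
P(in state III after 3 picoseconds) = 0.4200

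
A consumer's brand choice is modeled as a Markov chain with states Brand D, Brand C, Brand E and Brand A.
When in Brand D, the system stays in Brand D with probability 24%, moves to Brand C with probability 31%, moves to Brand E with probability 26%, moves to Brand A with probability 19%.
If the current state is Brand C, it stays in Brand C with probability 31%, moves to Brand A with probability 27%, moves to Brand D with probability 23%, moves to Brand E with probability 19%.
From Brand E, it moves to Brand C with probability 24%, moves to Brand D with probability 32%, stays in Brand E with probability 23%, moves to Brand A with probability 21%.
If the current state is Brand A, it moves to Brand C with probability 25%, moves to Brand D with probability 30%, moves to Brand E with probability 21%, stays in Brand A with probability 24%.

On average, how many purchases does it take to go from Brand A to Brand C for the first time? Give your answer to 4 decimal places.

Let t(s) be the expected number of purchases to first reach Brand C from state s, with t(Brand C) = 0. Conditioning on the first purchase:
t(Brand D) = 1 + 0.24·t(Brand D) + 0.26·t(Brand E) + 0.19·t(Brand A)
t(Brand E) = 1 + 0.32·t(Brand D) + 0.23·t(Brand E) + 0.21·t(Brand A)
t(Brand A) = 1 + 0.3·t(Brand D) + 0.21·t(Brand E) + 0.24·t(Brand A)
Solving: t(Brand D) = 3.5623, t(Brand E) = 3.8085, t(Brand A) = 3.7743.
Expected purchases from Brand A to Brand C: 3.7743.

3.7743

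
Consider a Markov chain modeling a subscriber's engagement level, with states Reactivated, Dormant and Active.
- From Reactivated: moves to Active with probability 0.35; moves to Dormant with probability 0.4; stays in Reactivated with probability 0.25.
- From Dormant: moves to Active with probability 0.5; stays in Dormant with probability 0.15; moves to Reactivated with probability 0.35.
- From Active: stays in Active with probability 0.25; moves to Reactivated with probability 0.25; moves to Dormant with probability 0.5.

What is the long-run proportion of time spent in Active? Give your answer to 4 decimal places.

Let the stationary distribution be π with π = πP and π_1 + π_2 + π_3 = 1.
π_1 = 0.25·π_1 + 0.35·π_2 + 0.25·π_3
π_2 = 0.4·π_1 + 0.15·π_2 + 0.5·π_3
Solving with the normalization constraint gives π = (0.2849, 0.3493, 0.3658).
So the stationary probability of Active is 0.3658.

0.3658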